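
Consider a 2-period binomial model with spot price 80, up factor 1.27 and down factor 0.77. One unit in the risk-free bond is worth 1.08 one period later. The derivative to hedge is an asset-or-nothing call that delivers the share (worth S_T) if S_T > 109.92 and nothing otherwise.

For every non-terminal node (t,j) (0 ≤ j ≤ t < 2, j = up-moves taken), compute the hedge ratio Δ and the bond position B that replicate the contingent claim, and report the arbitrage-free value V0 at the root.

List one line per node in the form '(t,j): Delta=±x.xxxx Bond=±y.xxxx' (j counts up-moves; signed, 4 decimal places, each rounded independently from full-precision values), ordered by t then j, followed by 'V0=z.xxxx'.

(0,0): Delta=1.8518 Bond=-105.6239
(1,0): Delta=0.0000 Bond=0.0000
(1,1): Delta=2.5400 Bond=-183.9901
V0=42.5239

No-arbitrage ⇒ martingale measure with p* = (R−d)/(u−d) = 0.6200.
Terminal payoffs: V(2,0)=0.0000, V(2,1)=0.0000, V(2,2)=129.0320
(1,0): S=61.6000. Δ = (V_up−V_dn)/(S_up−S_dn) = (0.0000−0.0000)/(78.2320−47.4320) = 0.0000. V = [p*·0.0000 + (1−p*)·0.0000]/1.08 = 0.0000. B = V − Δ·S = 0.0000.
(1,1): S=101.6000. Δ = (V_up−V_dn)/(S_up−S_dn) = (129.0320−0.0000)/(129.0320−78.2320) = 2.5400. V = [p*·129.0320 + (1−p*)·0.0000]/1.08 = 74.0739. B = V − Δ·S = -183.9901.
(0,0): S=80.0000. Δ = (V_up−V_dn)/(S_up−S_dn) = (74.0739−0.0000)/(101.6000−61.6000) = 1.8518. V = [p*·74.0739 + (1−p*)·0.0000]/1.08 = 42.5239. B = V − Δ·S = -105.6239.
Self-financing check: at every node Δ·S+B equals the discounted successor values.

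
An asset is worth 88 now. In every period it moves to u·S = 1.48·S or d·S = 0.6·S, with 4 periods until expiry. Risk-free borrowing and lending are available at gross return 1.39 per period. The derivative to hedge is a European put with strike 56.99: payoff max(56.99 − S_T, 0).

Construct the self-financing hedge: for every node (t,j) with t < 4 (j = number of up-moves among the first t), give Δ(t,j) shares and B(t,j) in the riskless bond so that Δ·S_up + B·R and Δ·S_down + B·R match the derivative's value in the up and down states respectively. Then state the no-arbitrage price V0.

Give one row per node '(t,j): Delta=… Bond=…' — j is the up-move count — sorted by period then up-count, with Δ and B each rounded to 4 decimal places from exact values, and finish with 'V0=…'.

(0,0): Delta=-0.0040 Bond=0.3826
(1,0): Delta=-0.0610 Bond=3.5404
(1,1): Delta=-0.0014 Bond=0.1890
(2,0): Delta=-0.7127 Bond=25.5675
(2,1): Delta=-0.0309 Bond=2.5691
(2,2): Delta=0.0000 Bond=0.0000
(3,0): Delta=-1.0000 Bond=41.0000
(3,1): Delta=-0.6994 Bond=34.9167
(3,2): Delta=0.0000 Bond=0.0000
(3,3): Delta=0.0000 Bond=0.0000
V0=0.0310

Since d<R<u, set p* = (R−d)/(u−d) = 0.8977; price each node as the discounted p*-expectation of its children.
Payoff layer (t=4): V(4,0)=45.5852, V(4,1)=28.8582, V(4,2)=0.0000, V(4,3)=0.0000, V(4,4)=0.0000
  t=3,j=0: stock 19.0080 → up 28.1318 (V=28.8582), down 11.4048 (V=45.5852). Price 21.9920; hedge Δ=-1.0000, bond B=41.0000.
  t=3,j=1: stock 46.8864 → up 69.3919 (V=0.0000), down 28.1318 (V=28.8582). Price 2.1233; hedge Δ=-0.6994, bond B=34.9167.
  t=3,j=2: stock 115.6531 → up 171.1666 (V=0.0000), down 69.3919 (V=0.0000). Price 0.0000; hedge Δ=0.0000, bond B=0.0000.
  t=3,j=3: stock 285.2777 → up 422.2110 (V=0.0000), down 171.1666 (V=0.0000). Price 0.0000; hedge Δ=0.0000, bond B=0.0000.
  t=2,j=0: stock 31.6800 → up 46.8864 (V=2.1233), down 19.0080 (V=21.9920). Price 2.9895; hedge Δ=-0.7127, bond B=25.5675.
  t=2,j=1: stock 78.1440 → up 115.6531 (V=0.0000), down 46.8864 (V=2.1233). Price 0.1562; hedge Δ=-0.0309, bond B=2.5691.
  t=2,j=2: stock 192.7552 → up 285.2777 (V=0.0000), down 115.6531 (V=0.0000). Price 0.0000; hedge Δ=0.0000, bond B=0.0000.
  t=1,j=0: stock 52.8000 → up 78.1440 (V=0.1562), down 31.6800 (V=2.9895). Price 0.3209; hedge Δ=-0.0610, bond B=3.5404.
  t=1,j=1: stock 130.2400 → up 192.7552 (V=0.0000), down 78.1440 (V=0.1562). Price 0.0115; hedge Δ=-0.0014, bond B=0.1890.
  t=0,j=0: stock 88.0000 → up 130.2400 (V=0.0115), down 52.8000 (V=0.3209). Price 0.0310; hedge Δ=-0.0040, bond B=0.3826.
Root portfolio cost Δ·88+B reproduces V0=0.0310.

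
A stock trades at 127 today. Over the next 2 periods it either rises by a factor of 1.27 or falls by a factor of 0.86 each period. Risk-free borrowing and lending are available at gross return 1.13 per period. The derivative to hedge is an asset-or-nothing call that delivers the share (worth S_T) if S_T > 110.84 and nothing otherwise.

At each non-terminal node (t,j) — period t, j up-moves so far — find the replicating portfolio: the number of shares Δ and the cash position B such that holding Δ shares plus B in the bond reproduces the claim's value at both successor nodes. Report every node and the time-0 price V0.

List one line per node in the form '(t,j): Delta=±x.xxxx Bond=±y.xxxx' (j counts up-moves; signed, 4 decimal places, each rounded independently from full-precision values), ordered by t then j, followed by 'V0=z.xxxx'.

Since d<R<u, set p* = (R−d)/(u−d) = 0.6585; price each node as the discounted p*-expectation of its children.
At expiry t=2: V(2,0)=0.0000, V(2,1)=138.7094, V(2,2)=204.8383
  t=1,j=0: stock 109.2200 → up 138.7094 (V=138.7094), down 93.9292 (V=0.0000). Price 80.8365; hedge Δ=3.0976, bond B=-257.4791.
  t=1,j=1: stock 161.2900 → up 204.8383 (V=204.8383), down 138.7094 (V=138.7094). Price 161.2900; hedge Δ=1.0000, bond B=0.0000.
  t=0,j=0: stock 127.0000 → up 161.2900 (V=161.2900), down 109.2200 (V=80.8365). Price 118.4231; hedge Δ=1.5451, bond B=-77.8050.
Check: Δ(0,0)·S0 + B(0,0) = 118.4231 = V0.

(0,0): Delta=1.5451 Bond=-77.8050
(1,0): Delta=3.0976 Bond=-257.4791
(1,1): Delta=1.0000 Bond=0.0000
V0=118.4231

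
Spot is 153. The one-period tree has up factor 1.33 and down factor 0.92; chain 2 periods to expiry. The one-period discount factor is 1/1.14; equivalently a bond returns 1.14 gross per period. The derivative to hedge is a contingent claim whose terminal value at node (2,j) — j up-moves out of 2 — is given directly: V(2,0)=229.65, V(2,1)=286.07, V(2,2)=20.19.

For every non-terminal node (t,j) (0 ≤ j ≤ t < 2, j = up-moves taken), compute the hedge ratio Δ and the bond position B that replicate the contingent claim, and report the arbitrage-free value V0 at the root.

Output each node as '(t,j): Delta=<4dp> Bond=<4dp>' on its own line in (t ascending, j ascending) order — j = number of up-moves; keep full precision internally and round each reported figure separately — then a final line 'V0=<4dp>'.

Since d<R<u, set p* = (R−d)/(u−d) = 0.5366; price each node as the discounted p*-expectation of its children.
Terminal values V(2,·): V(2,0)=229.6500, V(2,1)=286.0700, V(2,2)=20.1900
(1,0): S=140.7600. Δ = (V_up−V_dn)/(S_up−S_dn) = (286.0700−229.6500)/(187.2108−129.4992) = 0.9776. V = [p*·286.0700 + (1−p*)·229.6500]/1.14 = 228.0036. B = V − Δ·S = 90.3939.
(1,1): S=203.4900. Δ = (V_up−V_dn)/(S_up−S_dn) = (20.1900−286.0700)/(270.6417−187.2108) = -3.1868. V = [p*·20.1900 + (1−p*)·286.0700]/1.14 = 125.7918. B = V − Δ·S = 774.2796.
(0,0): S=153.0000. Δ = (V_up−V_dn)/(S_up−S_dn) = (125.7918−228.0036)/(203.4900−140.7600) = -1.6294. V = [p*·125.7918 + (1−p*)·228.0036]/1.14 = 151.8932. B = V − Δ·S = 401.1903.
The time-0 hedge costs 151.8932, which is the no-arbitrage price.

(0,0): Delta=-1.6294 Bond=401.1903
(1,0): Delta=0.9776 Bond=90.3939
(1,1): Delta=-3.1868 Bond=774.2796
V0=151.8932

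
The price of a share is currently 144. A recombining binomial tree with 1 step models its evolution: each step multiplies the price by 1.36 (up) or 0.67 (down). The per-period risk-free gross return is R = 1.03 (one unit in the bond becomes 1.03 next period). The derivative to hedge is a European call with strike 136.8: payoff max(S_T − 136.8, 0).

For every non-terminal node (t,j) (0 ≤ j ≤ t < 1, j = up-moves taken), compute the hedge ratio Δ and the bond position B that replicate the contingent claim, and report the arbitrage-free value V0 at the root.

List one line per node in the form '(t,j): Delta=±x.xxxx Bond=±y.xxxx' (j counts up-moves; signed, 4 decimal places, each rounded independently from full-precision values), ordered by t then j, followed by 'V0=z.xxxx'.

Since d<R<u, set p* = (R−d)/(u−d) = 0.5217; price each node as the discounted p*-expectation of its children.
Payoff layer (t=1): V(1,0)=0.0000, V(1,1)=59.0400
(0,0): S=144.0000. Δ = (V_up−V_dn)/(S_up−S_dn) = (59.0400−0.0000)/(195.8400−96.4800) = 0.5942. V = [p*·59.0400 + (1−p*)·0.0000]/1.03 = 29.9063. B = V − Δ·S = -55.6589.
The time-0 hedge costs 29.9063, which is the no-arbitrage price.

(0,0): Delta=0.5942 Bond=-55.6589
V0=29.9063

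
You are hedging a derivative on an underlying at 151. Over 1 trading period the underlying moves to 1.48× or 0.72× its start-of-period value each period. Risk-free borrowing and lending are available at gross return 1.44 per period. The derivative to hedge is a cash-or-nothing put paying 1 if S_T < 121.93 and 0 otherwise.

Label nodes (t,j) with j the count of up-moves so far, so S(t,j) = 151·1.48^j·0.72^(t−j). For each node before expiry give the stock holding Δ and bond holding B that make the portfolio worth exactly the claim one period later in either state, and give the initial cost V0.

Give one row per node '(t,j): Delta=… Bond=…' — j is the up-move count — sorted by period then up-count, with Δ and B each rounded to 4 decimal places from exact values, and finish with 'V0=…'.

(0,0): Delta=-0.0087 Bond=1.3523
V0=0.0365

Risk-neutral probability p* = (R−d)/(u−d) = (1.44−0.72)/(1.48−0.72) = 0.9474.
At expiry t=1: V(1,0)=1.0000, V(1,1)=0.0000
  t=0,j=0: stock 151.0000 → up 223.4800 (V=0.0000), down 108.7200 (V=1.0000). Price 0.0365; hedge Δ=-0.0087, bond B=1.3523.
The time-0 hedge costs 0.0365, which is the no-arbitrage price.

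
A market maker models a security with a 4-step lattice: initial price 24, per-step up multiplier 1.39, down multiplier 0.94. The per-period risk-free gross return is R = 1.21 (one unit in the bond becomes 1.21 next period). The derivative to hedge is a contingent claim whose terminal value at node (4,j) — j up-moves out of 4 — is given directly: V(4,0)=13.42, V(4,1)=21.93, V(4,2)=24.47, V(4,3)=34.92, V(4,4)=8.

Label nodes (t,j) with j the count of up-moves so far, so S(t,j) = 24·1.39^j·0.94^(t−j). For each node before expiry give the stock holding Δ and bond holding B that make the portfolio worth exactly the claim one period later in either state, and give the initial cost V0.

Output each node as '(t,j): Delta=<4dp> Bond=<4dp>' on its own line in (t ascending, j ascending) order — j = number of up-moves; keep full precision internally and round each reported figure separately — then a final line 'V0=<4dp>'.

Since d<R<u, set p* = (R−d)/(u−d) = 0.6000; price each node as the discounted p*-expectation of its children.
Payoff layer (t=4): V(4,0)=13.4200, V(4,1)=21.9300, V(4,2)=24.4700, V(4,3)=34.9200, V(4,4)=8.0000
(3,0): S=19.9340. Δ = (V_up−V_dn)/(S_up−S_dn) = (21.9300−13.4200)/(27.7083−18.7380) = 0.9487. V = [p*·21.9300 + (1−p*)·13.4200]/1.21 = 15.3107. B = V − Δ·S = -3.6004.
(3,1): S=29.4769. Δ = (V_up−V_dn)/(S_up−S_dn) = (24.4700−21.9300)/(40.9729−27.7083) = 0.1915. V = [p*·24.4700 + (1−p*)·21.9300]/1.21 = 19.3835. B = V − Δ·S = 13.7390.
(3,2): S=43.5882. Δ = (V_up−V_dn)/(S_up−S_dn) = (34.9200−24.4700)/(60.5876−40.9729) = 0.5328. V = [p*·34.9200 + (1−p*)·24.4700]/1.21 = 25.4050. B = V − Δ·S = 2.1827.
(3,3): S=64.4549. Δ = (V_up−V_dn)/(S_up−S_dn) = (8.0000−34.9200)/(89.5922−60.5876) = -0.9281. V = [p*·8.0000 + (1−p*)·34.9200]/1.21 = 15.5107. B = V − Δ·S = 75.3330.
(2,0): S=21.2064. Δ = (V_up−V_dn)/(S_up−S_dn) = (19.3835−15.3107)/(29.4769−19.9340) = 0.4268. V = [p*·19.3835 + (1−p*)·15.3107]/1.21 = 14.6730. B = V − Δ·S = 5.6225.
(2,1): S=31.3584. Δ = (V_up−V_dn)/(S_up−S_dn) = (25.4050−19.3835)/(43.5882−29.4769) = 0.4267. V = [p*·25.4050 + (1−p*)·19.3835]/1.21 = 19.0053. B = V − Δ·S = 5.6242.
(2,2): S=46.3704. Δ = (V_up−V_dn)/(S_up−S_dn) = (15.5107−25.4050)/(64.4549−43.5882) = -0.4742. V = [p*·15.5107 + (1−p*)·25.4050]/1.21 = 16.0896. B = V − Δ·S = 38.0768.
(1,0): S=22.5600. Δ = (V_up−V_dn)/(S_up−S_dn) = (19.0053−14.6730)/(31.3584−21.2064) = 0.4267. V = [p*·19.0053 + (1−p*)·14.6730]/1.21 = 14.2747. B = V − Δ·S = 4.6475.
(1,1): S=33.3600. Δ = (V_up−V_dn)/(S_up−S_dn) = (16.0896−19.0053)/(46.3704−31.3584) = -0.1942. V = [p*·16.0896 + (1−p*)·19.0053]/1.21 = 14.2611. B = V − Δ·S = 20.7403.
(0,0): S=24.0000. Δ = (V_up−V_dn)/(S_up−S_dn) = (14.2611−14.2747)/(33.3600−22.5600) = -0.0013. V = [p*·14.2611 + (1−p*)·14.2747]/1.21 = 11.7905. B = V − Δ·S = 11.8208.
Self-financing check: at every node Δ·S+B equals the discounted successor values.

(0,0): Delta=-0.0013 Bond=11.8208
(1,0): Delta=0.4267 Bond=4.6475
(1,1): Delta=-0.1942 Bond=20.7403
(2,0): Delta=0.4268 Bond=5.6225
(2,1): Delta=0.4267 Bond=5.6242
(2,2): Delta=-0.4742 Bond=38.0768
(3,0): Delta=0.9487 Bond=-3.6004
(3,1): Delta=0.1915 Bond=13.7390
(3,2): Delta=0.5328 Bond=2.1827
(3,3): Delta=-0.9281 Bond=75.3330
V0=11.7905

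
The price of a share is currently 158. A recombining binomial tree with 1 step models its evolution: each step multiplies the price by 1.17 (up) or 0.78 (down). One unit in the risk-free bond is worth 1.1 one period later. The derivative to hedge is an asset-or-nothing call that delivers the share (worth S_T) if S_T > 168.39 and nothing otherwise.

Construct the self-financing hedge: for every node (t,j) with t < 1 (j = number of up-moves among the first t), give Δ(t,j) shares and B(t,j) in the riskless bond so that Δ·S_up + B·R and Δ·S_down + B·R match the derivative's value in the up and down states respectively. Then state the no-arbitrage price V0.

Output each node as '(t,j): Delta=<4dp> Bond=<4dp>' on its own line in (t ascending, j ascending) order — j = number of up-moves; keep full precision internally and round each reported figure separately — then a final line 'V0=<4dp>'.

(0,0): Delta=3.0000 Bond=-336.1091
V0=137.8909

Under the risk-neutral measure, an up-move has probability p* = (R−d)/(u−d) = 0.8205 and values discount at R = 1.1.
Terminal payoffs: V(1,0)=0.0000, V(1,1)=184.8600
Node (0,0) S=158.0000: V=(p*·184.8600+(1−p*)·0.0000)/1.1=137.8909; Δ=(184.8600−0.0000)/(184.8600−123.2400)=3.0000; B=V−Δ·S=-336.1091
Each (Δ,B) replicates both successor values, so the strategy is self-financing and V0 is arbitrage-free.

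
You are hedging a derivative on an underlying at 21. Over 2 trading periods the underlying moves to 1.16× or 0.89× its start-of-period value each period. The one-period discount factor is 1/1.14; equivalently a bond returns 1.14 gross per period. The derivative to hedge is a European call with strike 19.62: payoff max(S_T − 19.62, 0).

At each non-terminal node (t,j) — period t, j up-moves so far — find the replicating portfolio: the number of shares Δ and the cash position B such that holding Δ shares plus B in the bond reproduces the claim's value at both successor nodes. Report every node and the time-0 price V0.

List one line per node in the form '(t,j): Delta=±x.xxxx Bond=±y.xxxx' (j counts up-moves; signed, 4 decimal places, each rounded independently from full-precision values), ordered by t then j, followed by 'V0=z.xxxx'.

Under the risk-neutral measure, an up-move has probability p* = (R−d)/(u−d) = 0.9259 and values discount at R = 1.14.
Payoff layer (t=2): V(2,0)=0.0000, V(2,1)=2.0604, V(2,2)=8.6376
(1,0): S=18.6900. Δ = (V_up−V_dn)/(S_up−S_dn) = (2.0604−0.0000)/(21.6804−16.6341) = 0.4083. V = [p*·2.0604 + (1−p*)·0.0000]/1.14 = 1.6735. B = V − Δ·S = -5.9576.
(1,1): S=24.3600. Δ = (V_up−V_dn)/(S_up−S_dn) = (8.6376−2.0604)/(28.2576−21.6804) = 1.0000. V = [p*·8.6376 + (1−p*)·2.0604]/1.14 = 7.1495. B = V − Δ·S = -17.2105.
(0,0): S=21.0000. Δ = (V_up−V_dn)/(S_up−S_dn) = (7.1495−1.6735)/(24.3600−18.6900) = 0.9658. V = [p*·7.1495 + (1−p*)·1.6735]/1.14 = 5.9157. B = V − Δ·S = -14.3658.
Check: Δ(0,0)·S0 + B(0,0) = 5.9157 = V0.

(0,0): Delta=0.9658 Bond=-14.3658
(1,0): Delta=0.4083 Bond=-5.9576
(1,1): Delta=1.0000 Bond=-17.2105
V0=5.9157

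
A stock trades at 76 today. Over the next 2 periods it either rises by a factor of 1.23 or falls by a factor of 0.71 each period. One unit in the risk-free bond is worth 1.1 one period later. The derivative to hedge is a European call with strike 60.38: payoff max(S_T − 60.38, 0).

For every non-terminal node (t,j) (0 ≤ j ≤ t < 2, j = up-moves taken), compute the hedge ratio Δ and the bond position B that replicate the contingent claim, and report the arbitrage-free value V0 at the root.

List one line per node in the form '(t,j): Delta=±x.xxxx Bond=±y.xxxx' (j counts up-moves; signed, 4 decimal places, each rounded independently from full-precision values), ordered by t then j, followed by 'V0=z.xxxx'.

Since d<R<u, set p* = (R−d)/(u−d) = 0.7500; price each node as the discounted p*-expectation of its children.
Terminal values V(2,·): V(2,0)=0.0000, V(2,1)=5.9908, V(2,2)=54.6004
  t=1,j=0: stock 53.9600 → up 66.3708 (V=5.9908), down 38.3116 (V=0.0000). Price 4.0846; hedge Δ=0.2135, bond B=-7.4361.
  t=1,j=1: stock 93.4800 → up 114.9804 (V=54.6004), down 66.3708 (V=5.9908). Price 38.5891; hedge Δ=1.0000, bond B=-54.8909.
  t=0,j=0: stock 76.0000 → up 93.4800 (V=38.5891), down 53.9600 (V=4.0846). Price 27.2391; hedge Δ=0.8731, bond B=-39.1157.
Self-financing check: at every node Δ·S+B equals the discounted successor values.

(0,0): Delta=0.8731 Bond=-39.1157
(1,0): Delta=0.2135 Bond=-7.4361
(1,1): Delta=1.0000 Bond=-54.8909
V0=27.2391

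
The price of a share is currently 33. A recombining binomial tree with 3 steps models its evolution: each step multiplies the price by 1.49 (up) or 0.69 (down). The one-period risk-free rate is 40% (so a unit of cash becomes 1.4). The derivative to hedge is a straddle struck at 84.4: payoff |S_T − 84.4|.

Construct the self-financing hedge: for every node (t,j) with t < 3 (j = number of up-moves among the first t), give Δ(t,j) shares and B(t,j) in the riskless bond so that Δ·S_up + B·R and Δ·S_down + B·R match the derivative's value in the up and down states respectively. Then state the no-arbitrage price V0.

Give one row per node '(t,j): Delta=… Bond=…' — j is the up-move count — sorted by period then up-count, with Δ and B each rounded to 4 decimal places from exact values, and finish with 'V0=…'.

The replicating-portfolio and risk-neutral prices coincide; use p* = (1.4−0.69)/(1.49−0.69) = 0.8875 for the latter.
Terminal payoffs: V(3,0)=73.5592, V(3,1)=60.9902, V(3,2)=33.8483, V(3,3)=24.7623
Node (2,0) S=15.7113: V=(p*·60.9902+(1−p*)·73.5592)/1.4=44.5744; Δ=(60.9902−73.5592)/(23.4098−10.8408)=-1.0000; B=V−Δ·S=60.2857
Node (2,1) S=33.9273: V=(p*·33.8483+(1−p*)·60.9902)/1.4=26.3584; Δ=(33.8483−60.9902)/(50.5517−23.4098)=-1.0000; B=V−Δ·S=60.2857
Node (2,2) S=73.2633: V=(p*·24.7623+(1−p*)·33.8483)/1.4=18.4175; Δ=(24.7623−33.8483)/(109.1623−50.5517)=-0.1550; B=V−Δ·S=29.7750
Node (1,0) S=22.7700: V=(p*·26.3584+(1−p*)·44.5744)/1.4=20.2912; Δ=(26.3584−44.5744)/(33.9273−15.7113)=-1.0000; B=V−Δ·S=43.0612
Node (1,1) S=49.1700: V=(p*·18.4175+(1−p*)·26.3584)/1.4=13.7935; Δ=(18.4175−26.3584)/(73.2633−33.9273)=-0.2019; B=V−Δ·S=23.7196
Node (0,0) S=33.0000: V=(p*·13.7935+(1−p*)·20.2912)/1.4=10.3746; Δ=(13.7935−20.2912)/(49.1700−22.7700)=-0.2461; B=V−Δ·S=18.4968
Self-financing check: at every node Δ·S+B equals the discounted successor values.

(0,0): Delta=-0.2461 Bond=18.4968
(1,0): Delta=-1.0000 Bond=43.0612
(1,1): Delta=-0.2019 Bond=23.7196
(2,0): Delta=-1.0000 Bond=60.2857
(2,1): Delta=-1.0000 Bond=60.2857
(2,2): Delta=-0.1550 Bond=29.7750
V0=10.3746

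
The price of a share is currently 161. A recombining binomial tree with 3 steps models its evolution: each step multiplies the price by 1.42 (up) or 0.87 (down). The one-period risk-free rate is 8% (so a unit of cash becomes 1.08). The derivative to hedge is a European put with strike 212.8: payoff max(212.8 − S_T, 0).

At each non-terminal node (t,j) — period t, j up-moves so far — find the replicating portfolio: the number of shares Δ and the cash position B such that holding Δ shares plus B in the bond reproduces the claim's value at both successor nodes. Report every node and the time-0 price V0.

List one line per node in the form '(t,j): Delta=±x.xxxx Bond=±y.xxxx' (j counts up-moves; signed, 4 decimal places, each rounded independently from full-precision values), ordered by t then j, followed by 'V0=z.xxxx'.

No-arbitrage ⇒ martingale measure with p* = (R−d)/(u−d) = 0.3818.
Terminal payoffs: V(3,0)=106.7810, V(3,1)=39.7575, V(3,2)=0.0000, V(3,3)=0.0000
  t=2,j=0: stock 121.8609 → up 173.0425 (V=39.7575), down 106.0190 (V=106.7810). Price 75.1761; hedge Δ=-1.0000, bond B=197.0370.
  t=2,j=1: stock 198.8994 → up 282.4371 (V=0.0000), down 173.0425 (V=39.7575). Price 22.7568; hedge Δ=-0.3634, bond B=95.0432.
  t=2,j=2: stock 324.6404 → up 460.9894 (V=0.0000), down 282.4371 (V=0.0000). Price 0.0000; hedge Δ=0.0000, bond B=0.0000.
  t=1,j=0: stock 140.0700 → up 198.8994 (V=22.7568), down 121.8609 (V=75.1761). Price 51.0755; hedge Δ=-0.6804, bond B=146.3833.
  t=1,j=1: stock 228.6200 → up 324.6404 (V=0.0000), down 198.8994 (V=22.7568). Price 13.0258; hedge Δ=-0.1810, bond B=54.4019.
  t=0,j=0: stock 161.0000 → up 228.6200 (V=13.0258), down 140.0700 (V=51.0755). Price 33.8402; hedge Δ=-0.4297, bond B=103.0214.
Root portfolio cost Δ·161+B reproduces V0=33.8402.

(0,0): Delta=-0.4297 Bond=103.0214
(1,0): Delta=-0.6804 Bond=146.3833
(1,1): Delta=-0.1810 Bond=54.4019
(2,0): Delta=-1.0000 Bond=197.0370
(2,1): Delta=-0.3634 Bond=95.0432
(2,2): Delta=0.0000 Bond=0.0000
V0=33.8402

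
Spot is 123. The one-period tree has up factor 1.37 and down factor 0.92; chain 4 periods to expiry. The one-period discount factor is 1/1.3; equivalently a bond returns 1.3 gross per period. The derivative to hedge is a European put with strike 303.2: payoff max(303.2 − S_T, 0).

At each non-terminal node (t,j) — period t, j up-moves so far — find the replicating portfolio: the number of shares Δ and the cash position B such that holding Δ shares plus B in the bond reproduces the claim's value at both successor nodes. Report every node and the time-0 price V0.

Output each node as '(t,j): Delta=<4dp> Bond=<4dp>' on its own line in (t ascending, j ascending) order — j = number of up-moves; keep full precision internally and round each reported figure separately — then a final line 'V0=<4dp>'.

Risk-neutral probability p* = (R−d)/(u−d) = (1.3−0.92)/(1.37−0.92) = 0.8444.
At expiry t=4: V(4,0)=215.0837, V(4,1)=171.9833, V(4,2)=107.8012, V(4,3)=12.2257, V(4,4)=0.0000
  t=3,j=0: stock 95.7786 → up 131.2167 (V=171.9833), down 88.1163 (V=215.0837). Price 137.4521; hedge Δ=-1.0000, bond B=233.2308.
  t=3,j=1: stock 142.6269 → up 195.3988 (V=107.8012), down 131.2167 (V=171.9833). Price 90.6039; hedge Δ=-1.0000, bond B=233.2308.
  t=3,j=2: stock 212.3900 → up 290.9743 (V=12.2257), down 195.3988 (V=107.8012). Price 20.8408; hedge Δ=-1.0000, bond B=233.2308.
  t=3,j=3: stock 316.2764 → up 433.2987 (V=0.0000), down 290.9743 (V=12.2257). Price 1.4629; hedge Δ=-0.0859, bond B=28.6311.
  t=2,j=0: stock 104.1072 → up 142.6269 (V=90.6039), down 95.7786 (V=137.4521). Price 75.3011; hedge Δ=-1.0000, bond B=179.4083.
  t=2,j=1: stock 155.0292 → up 212.3900 (V=20.8408), down 142.6269 (V=90.6039). Price 24.3791; hedge Δ=-1.0000, bond B=179.4083.
  t=2,j=2: stock 230.8587 → up 316.2764 (V=1.4629), down 212.3900 (V=20.8408). Price 3.4440; hedge Δ=-0.1865, bond B=46.5059.
  t=1,j=0: stock 113.1600 → up 155.0292 (V=24.3791), down 104.1072 (V=75.3011). Price 24.8464; hedge Δ=-1.0000, bond B=138.0064.
  t=1,j=1: stock 168.5100 → up 230.8587 (V=3.4440), down 155.0292 (V=24.3791). Price 5.1543; hedge Δ=-0.2761, bond B=51.6766.
  t=0,j=0: stock 123.0000 → up 168.5100 (V=5.1543), down 113.1600 (V=24.8464). Price 6.3212; hedge Δ=-0.3558, bond B=50.0813.
Check: Δ(0,0)·S0 + B(0,0) = 6.3212 = V0.

(0,0): Delta=-0.3558 Bond=50.0813
(1,0): Delta=-1.0000 Bond=138.0064
(1,1): Delta=-0.2761 Bond=51.6766
(2,0): Delta=-1.0000 Bond=179.4083
(2,1): Delta=-1.0000 Bond=179.4083
(2,2): Delta=-0.1865 Bond=46.5059
(3,0): Delta=-1.0000 Bond=233.2308
(3,1): Delta=-1.0000 Bond=233.2308
(3,2): Delta=-1.0000 Bond=233.2308
(3,3): Delta=-0.0859 Bond=28.6311
V0=6.3212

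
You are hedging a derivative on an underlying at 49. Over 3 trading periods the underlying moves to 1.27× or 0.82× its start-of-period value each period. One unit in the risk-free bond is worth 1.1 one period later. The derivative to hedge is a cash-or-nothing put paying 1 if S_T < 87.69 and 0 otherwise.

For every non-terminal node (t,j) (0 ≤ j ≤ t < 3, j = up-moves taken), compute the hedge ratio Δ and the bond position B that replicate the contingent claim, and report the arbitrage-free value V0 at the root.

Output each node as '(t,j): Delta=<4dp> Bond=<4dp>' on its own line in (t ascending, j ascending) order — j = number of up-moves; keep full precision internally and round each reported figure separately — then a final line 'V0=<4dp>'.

Risk-neutral probability p* = (R−d)/(u−d) = (1.1−0.82)/(1.27−0.82) = 0.6222.
Payoff layer (t=3): V(3,0)=1.0000, V(3,1)=1.0000, V(3,2)=1.0000, V(3,3)=0.0000
Node (2,0) S=32.9476: V=(p*·1.0000+(1−p*)·1.0000)/1.1=0.9091; Δ=(1.0000−1.0000)/(41.8435−27.0170)=0.0000; B=V−Δ·S=0.9091
Node (2,1) S=51.0286: V=(p*·1.0000+(1−p*)·1.0000)/1.1=0.9091; Δ=(1.0000−1.0000)/(64.8063−41.8435)=0.0000; B=V−Δ·S=0.9091
Node (2,2) S=79.0321: V=(p*·0.0000+(1−p*)·1.0000)/1.1=0.3434; Δ=(0.0000−1.0000)/(100.3708−64.8063)=-0.0281; B=V−Δ·S=2.5657
Node (1,0) S=40.1800: V=(p*·0.9091+(1−p*)·0.9091)/1.1=0.8264; Δ=(0.9091−0.9091)/(51.0286−32.9476)=0.0000; B=V−Δ·S=0.8264
Node (1,1) S=62.2300: V=(p*·0.3434+(1−p*)·0.9091)/1.1=0.5065; Δ=(0.3434−0.9091)/(79.0321−51.0286)=-0.0202; B=V−Δ·S=1.7635
Node (0,0) S=49.0000: V=(p*·0.5065+(1−p*)·0.8264)/1.1=0.5703; Δ=(0.5065−0.8264)/(62.2300−40.1800)=-0.0145; B=V−Δ·S=1.2814
Each (Δ,B) replicates both successor values, so the strategy is self-financing and V0 is arbitrage-free.

(0,0): Delta=-0.0145 Bond=1.2814
(1,0): Delta=0.0000 Bond=0.8264
(1,1): Delta=-0.0202 Bond=1.7635
(2,0): Delta=0.0000 Bond=0.9091
(2,1): Delta=0.0000 Bond=0.9091
(2,2): Delta=-0.0281 Bond=2.5657
V0=0.5703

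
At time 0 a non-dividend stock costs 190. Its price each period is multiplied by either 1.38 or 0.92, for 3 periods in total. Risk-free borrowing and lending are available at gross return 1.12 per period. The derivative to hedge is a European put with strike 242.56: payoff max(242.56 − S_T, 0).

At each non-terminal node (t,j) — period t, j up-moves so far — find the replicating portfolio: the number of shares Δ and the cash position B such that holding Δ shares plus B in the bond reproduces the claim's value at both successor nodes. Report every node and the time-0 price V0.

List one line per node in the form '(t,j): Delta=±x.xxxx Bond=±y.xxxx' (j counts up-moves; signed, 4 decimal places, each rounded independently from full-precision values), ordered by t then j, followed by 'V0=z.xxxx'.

(0,0): Delta=-0.3081 Bond=76.8118
(1,0): Delta=-0.5639 Bond=130.7501
(1,1): Delta=-0.0863 Bond=27.8922
(2,0): Delta=-1.0000 Bond=216.5714
(2,1): Delta=-0.1860 Bond=55.2694
(2,2): Delta=0.0000 Bond=0.0000
V0=18.2798

No-arbitrage ⇒ martingale measure with p* = (R−d)/(u−d) = 0.4348.
Payoff layer (t=3): V(3,0)=94.6093, V(3,1)=20.6339, V(3,2)=0.0000, V(3,3)=0.0000
  t=2,j=0: stock 160.8160 → up 221.9261 (V=20.6339), down 147.9507 (V=94.6093). Price 55.7554; hedge Δ=-1.0000, bond B=216.5714.
  t=2,j=1: stock 241.2240 → up 332.8891 (V=0.0000), down 221.9261 (V=20.6339). Price 10.4131; hedge Δ=-0.1860, bond B=55.2694.
  t=2,j=2: stock 361.8360 → up 499.3337 (V=0.0000), down 332.8891 (V=0.0000). Price 0.0000; hedge Δ=0.0000, bond B=0.0000.
  t=1,j=0: stock 174.8000 → up 241.2240 (V=10.4131), down 160.8160 (V=55.7554). Price 32.1798; hedge Δ=-0.5639, bond B=130.7501.
  t=1,j=1: stock 262.2000 → up 361.8360 (V=0.0000), down 241.2240 (V=10.4131). Price 5.2550; hedge Δ=-0.0863, bond B=27.8922.
  t=0,j=0: stock 190.0000 → up 262.2000 (V=5.2550), down 174.8000 (V=32.1798). Price 18.2798; hedge Δ=-0.3081, bond B=76.8118.
Self-financing check: at every node Δ·S+B equals the discounted successor values.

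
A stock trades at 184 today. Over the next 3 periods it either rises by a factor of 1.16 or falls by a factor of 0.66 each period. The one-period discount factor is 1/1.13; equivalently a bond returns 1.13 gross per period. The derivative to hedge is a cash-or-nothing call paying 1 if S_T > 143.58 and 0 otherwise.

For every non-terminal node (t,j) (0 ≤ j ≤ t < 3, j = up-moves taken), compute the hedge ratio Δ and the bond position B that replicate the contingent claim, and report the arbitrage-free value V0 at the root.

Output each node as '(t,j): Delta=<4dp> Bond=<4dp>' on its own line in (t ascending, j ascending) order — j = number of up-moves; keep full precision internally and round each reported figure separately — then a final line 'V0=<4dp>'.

The replicating-portfolio and risk-neutral prices coincide; use p* = (1.13−0.66)/(1.16−0.66) = 0.9400 for the latter.
Terminal payoffs: V(3,0)=0.0000, V(3,1)=0.0000, V(3,2)=1.0000, V(3,3)=1.0000
  t=2,j=0: stock 80.1504 → up 92.9745 (V=0.0000), down 52.8993 (V=0.0000). Price 0.0000; hedge Δ=0.0000, bond B=0.0000.
  t=2,j=1: stock 140.8704 → up 163.4097 (V=1.0000), down 92.9745 (V=0.0000). Price 0.8319; hedge Δ=0.0142, bond B=-1.1681.
  t=2,j=2: stock 247.5904 → up 287.2049 (V=1.0000), down 163.4097 (V=1.0000). Price 0.8850; hedge Δ=0.0000, bond B=0.8850.
  t=1,j=0: stock 121.4400 → up 140.8704 (V=0.8319), down 80.1504 (V=0.0000). Price 0.6920; hedge Δ=0.0137, bond B=-0.9717.
  t=1,j=1: stock 213.4400 → up 247.5904 (V=0.8850), down 140.8704 (V=0.8319). Price 0.7803; hedge Δ=0.0005, bond B=0.6741.
  t=0,j=0: stock 184.0000 → up 213.4400 (V=0.7803), down 121.4400 (V=0.6920). Price 0.6859; hedge Δ=0.0010, bond B=0.5092.
Root portfolio cost Δ·184+B reproduces V0=0.6859.

(0,0): Delta=0.0010 Bond=0.5092
(1,0): Delta=0.0137 Bond=-0.9717
(1,1): Delta=0.0005 Bond=0.6741
(2,0): Delta=0.0000 Bond=0.0000
(2,1): Delta=0.0142 Bond=-1.1681
(2,2): Delta=0.0000 Bond=0.8850
V0=0.6859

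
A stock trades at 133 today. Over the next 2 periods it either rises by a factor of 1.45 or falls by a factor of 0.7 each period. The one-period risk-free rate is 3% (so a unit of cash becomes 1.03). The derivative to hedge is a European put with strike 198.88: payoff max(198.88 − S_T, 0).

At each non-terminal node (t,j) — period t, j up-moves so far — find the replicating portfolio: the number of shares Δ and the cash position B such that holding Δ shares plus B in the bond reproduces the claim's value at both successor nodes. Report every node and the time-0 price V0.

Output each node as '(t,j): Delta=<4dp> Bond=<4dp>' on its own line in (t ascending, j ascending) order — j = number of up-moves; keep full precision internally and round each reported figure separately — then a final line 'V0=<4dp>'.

Since d<R<u, set p* = (R−d)/(u−d) = 0.4400; price each node as the discounted p*-expectation of its children.
At expiry t=2: V(2,0)=133.7100, V(2,1)=63.8850, V(2,2)=0.0000
Node (1,0) S=93.1000: V=(p*·63.8850+(1−p*)·133.7100)/1.03=99.9874; Δ=(63.8850−133.7100)/(134.9950−65.1700)=-1.0000; B=V−Δ·S=193.0874
Node (1,1) S=192.8500: V=(p*·0.0000+(1−p*)·63.8850)/1.03=34.7336; Δ=(0.0000−63.8850)/(279.6325−134.9950)=-0.4417; B=V−Δ·S=119.9136
Node (0,0) S=133.0000: V=(p*·34.7336+(1−p*)·99.9874)/1.03=69.1997; Δ=(34.7336−99.9874)/(192.8500−93.1000)=-0.6542; B=V−Δ·S=156.2048
Each (Δ,B) replicates both successor values, so the strategy is self-financing and V0 is arbitrage-free.

(0,0): Delta=-0.6542 Bond=156.2048
(1,0): Delta=-1.0000 Bond=193.0874
(1,1): Delta=-0.4417 Bond=119.9136
V0=69.1997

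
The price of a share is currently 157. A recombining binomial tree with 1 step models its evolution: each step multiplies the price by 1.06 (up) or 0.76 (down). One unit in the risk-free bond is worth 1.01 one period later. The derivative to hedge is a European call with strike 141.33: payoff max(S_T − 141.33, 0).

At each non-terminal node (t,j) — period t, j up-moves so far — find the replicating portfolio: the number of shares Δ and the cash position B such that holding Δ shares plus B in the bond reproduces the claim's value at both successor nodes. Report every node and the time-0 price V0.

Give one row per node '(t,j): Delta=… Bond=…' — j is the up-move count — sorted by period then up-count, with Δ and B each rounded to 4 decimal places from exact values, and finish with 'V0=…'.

(0,0): Delta=0.5327 Bond=-62.9320
V0=20.7013

Risk-neutral probability p* = (R−d)/(u−d) = (1.01−0.76)/(1.06−0.76) = 0.8333.
Payoff layer (t=1): V(1,0)=0.0000, V(1,1)=25.0900
  t=0,j=0: stock 157.0000 → up 166.4200 (V=25.0900), down 119.3200 (V=0.0000). Price 20.7013; hedge Δ=0.5327, bond B=-62.9320.
The time-0 hedge costs 20.7013, which is the no-arbitrage price.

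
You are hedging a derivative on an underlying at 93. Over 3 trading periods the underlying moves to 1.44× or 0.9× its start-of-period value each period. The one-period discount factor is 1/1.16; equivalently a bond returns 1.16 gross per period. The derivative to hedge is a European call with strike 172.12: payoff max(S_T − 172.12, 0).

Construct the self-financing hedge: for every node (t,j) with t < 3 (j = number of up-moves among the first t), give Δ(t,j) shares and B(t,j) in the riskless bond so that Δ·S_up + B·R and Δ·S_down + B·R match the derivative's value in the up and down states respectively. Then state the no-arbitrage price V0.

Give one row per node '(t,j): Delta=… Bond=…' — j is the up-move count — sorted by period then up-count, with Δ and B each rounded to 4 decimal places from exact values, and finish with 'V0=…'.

Risk-neutral probability p* = (R−d)/(u−d) = (1.16−0.9)/(1.44−0.9) = 0.4815.
At expiry t=3: V(3,0)=0.0000, V(3,1)=0.0000, V(3,2)=1.4403, V(3,3)=105.5765
(2,0): S=75.3300. Δ = (V_up−V_dn)/(S_up−S_dn) = (0.0000−0.0000)/(108.4752−67.7970) = 0.0000. V = [p*·0.0000 + (1−p*)·0.0000]/1.16 = 0.0000. B = V − Δ·S = 0.0000.
(2,1): S=120.5280. Δ = (V_up−V_dn)/(S_up−S_dn) = (1.4403−0.0000)/(173.5603−108.4752) = 0.0221. V = [p*·1.4403 + (1−p*)·0.0000]/1.16 = 0.5978. B = V − Δ·S = -2.0694.
(2,2): S=192.8448. Δ = (V_up−V_dn)/(S_up−S_dn) = (105.5765−1.4403)/(277.6965−173.5603) = 1.0000. V = [p*·105.5765 + (1−p*)·1.4403]/1.16 = 44.4655. B = V − Δ·S = -148.3793.
(1,0): S=83.7000. Δ = (V_up−V_dn)/(S_up−S_dn) = (0.5978−0.0000)/(120.5280−75.3300) = 0.0132. V = [p*·0.5978 + (1−p*)·0.0000]/1.16 = 0.2481. B = V − Δ·S = -0.8590.
(1,1): S=133.9200. Δ = (V_up−V_dn)/(S_up−S_dn) = (44.4655−0.5978)/(192.8448−120.5280) = 0.6066. V = [p*·44.4655 + (1−p*)·0.5978]/1.16 = 18.7235. B = V − Δ·S = -62.5129.
(0,0): S=93.0000. Δ = (V_up−V_dn)/(S_up−S_dn) = (18.7235−0.2481)/(133.9200−83.7000) = 0.3679. V = [p*·18.7235 + (1−p*)·0.2481]/1.16 = 7.8825. B = V − Δ·S = -26.3312.
The time-0 hedge costs 7.8825, which is the no-arbitrage price.

(0,0): Delta=0.3679 Bond=-26.3312
(1,0): Delta=0.0132 Bond=-0.8590
(1,1): Delta=0.6066 Bond=-62.5129
(2,0): Delta=0.0000 Bond=0.0000
(2,1): Delta=0.0221 Bond=-2.0694
(2,2): Delta=1.0000 Bond=-148.3793
V0=7.8825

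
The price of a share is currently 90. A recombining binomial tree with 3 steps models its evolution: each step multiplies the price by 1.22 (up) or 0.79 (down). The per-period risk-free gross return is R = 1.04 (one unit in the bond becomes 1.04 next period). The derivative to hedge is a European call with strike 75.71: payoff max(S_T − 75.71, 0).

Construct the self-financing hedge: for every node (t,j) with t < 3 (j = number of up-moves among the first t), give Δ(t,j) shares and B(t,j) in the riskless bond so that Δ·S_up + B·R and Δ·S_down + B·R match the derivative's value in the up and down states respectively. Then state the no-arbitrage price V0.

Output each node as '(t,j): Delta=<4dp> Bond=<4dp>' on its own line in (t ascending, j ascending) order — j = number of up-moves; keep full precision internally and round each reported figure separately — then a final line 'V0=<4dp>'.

(0,0): Delta=0.8154 Bond=-46.6922
(1,0): Delta=0.5507 Bond=-29.7406
(1,1): Delta=0.9388 Bond=-62.1098
(2,0): Delta=0.0000 Bond=0.0000
(2,1): Delta=0.8074 Bond=-53.2000
(2,2): Delta=1.0000 Bond=-72.7981
V0=26.6894

The replicating-portfolio and risk-neutral prices coincide; use p* = (1.04−0.79)/(1.22−0.79) = 0.5814 for the latter.
Payoff layer (t=3): V(3,0)=0.0000, V(3,1)=0.0000, V(3,2)=30.1152, V(3,3)=87.7163
Node (2,0) S=56.1690: V=(p*·0.0000+(1−p*)·0.0000)/1.04=0.0000; Δ=(0.0000−0.0000)/(68.5262−44.3735)=0.0000; B=V−Δ·S=0.0000
Node (2,1) S=86.7420: V=(p*·30.1152+(1−p*)·0.0000)/1.04=16.8354; Δ=(30.1152−0.0000)/(105.8252−68.5262)=0.8074; B=V−Δ·S=-53.2000
Node (2,2) S=133.9560: V=(p*·87.7163+(1−p*)·30.1152)/1.04=61.1579; Δ=(87.7163−30.1152)/(163.4263−105.8252)=1.0000; B=V−Δ·S=-72.7981
Node (1,0) S=71.1000: V=(p*·16.8354+(1−p*)·0.0000)/1.04=9.4116; Δ=(16.8354−0.0000)/(86.7420−56.1690)=0.5507; B=V−Δ·S=-29.7406
Node (1,1) S=109.8000: V=(p*·61.1579+(1−p*)·16.8354)/1.04=40.9657; Δ=(61.1579−16.8354)/(133.9560−86.7420)=0.9388; B=V−Δ·S=-62.1098
Node (0,0) S=90.0000: V=(p*·40.9657+(1−p*)·9.4116)/1.04=26.6894; Δ=(40.9657−9.4116)/(109.8000−71.1000)=0.8154; B=V−Δ·S=-46.6922
Root portfolio cost Δ·90+B reproduces V0=26.6894.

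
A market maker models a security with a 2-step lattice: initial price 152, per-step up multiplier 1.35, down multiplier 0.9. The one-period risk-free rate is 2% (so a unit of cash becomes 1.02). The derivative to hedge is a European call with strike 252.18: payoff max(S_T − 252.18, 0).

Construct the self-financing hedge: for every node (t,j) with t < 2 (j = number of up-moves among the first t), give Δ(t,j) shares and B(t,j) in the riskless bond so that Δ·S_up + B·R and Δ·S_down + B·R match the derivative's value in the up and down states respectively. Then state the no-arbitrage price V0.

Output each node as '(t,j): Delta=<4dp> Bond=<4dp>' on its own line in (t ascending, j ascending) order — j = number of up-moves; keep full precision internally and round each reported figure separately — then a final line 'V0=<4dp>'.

No-arbitrage ⇒ martingale measure with p* = (R−d)/(u−d) = 0.2667.
Terminal values V(2,·): V(2,0)=0.0000, V(2,1)=0.0000, V(2,2)=24.8400
Node (1,0) S=136.8000: V=(p*·0.0000+(1−p*)·0.0000)/1.02=0.0000; Δ=(0.0000−0.0000)/(184.6800−123.1200)=0.0000; B=V−Δ·S=0.0000
Node (1,1) S=205.2000: V=(p*·24.8400+(1−p*)·0.0000)/1.02=6.4941; Δ=(24.8400−0.0000)/(277.0200−184.6800)=0.2690; B=V−Δ·S=-48.7059
Node (0,0) S=152.0000: V=(p*·6.4941+(1−p*)·0.0000)/1.02=1.6978; Δ=(6.4941−0.0000)/(205.2000−136.8000)=0.0949; B=V−Δ·S=-12.7336
The time-0 hedge costs 1.6978, which is the no-arbitrage price.

(0,0): Delta=0.0949 Bond=-12.7336
(1,0): Delta=0.0000 Bond=0.0000
(1,1): Delta=0.2690 Bond=-48.7059
V0=1.6978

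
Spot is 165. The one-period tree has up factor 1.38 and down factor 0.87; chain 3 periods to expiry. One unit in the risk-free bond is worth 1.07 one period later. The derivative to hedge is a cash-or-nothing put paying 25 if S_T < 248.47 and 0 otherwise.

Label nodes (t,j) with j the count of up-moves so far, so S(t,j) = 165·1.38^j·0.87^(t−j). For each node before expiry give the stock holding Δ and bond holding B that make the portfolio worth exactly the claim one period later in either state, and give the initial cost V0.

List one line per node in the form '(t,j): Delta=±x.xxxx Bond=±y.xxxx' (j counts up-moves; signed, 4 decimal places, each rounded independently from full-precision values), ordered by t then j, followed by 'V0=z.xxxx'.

Since d<R<u, set p* = (R−d)/(u−d) = 0.3922; price each node as the discounted p*-expectation of its children.
At expiry t=3: V(3,0)=25.0000, V(3,1)=25.0000, V(3,2)=0.0000, V(3,3)=0.0000
(2,0): S=124.8885. Δ = (V_up−V_dn)/(S_up−S_dn) = (25.0000−25.0000)/(172.3461−108.6530) = 0.0000. V = [p*·25.0000 + (1−p*)·25.0000]/1.07 = 23.3645. B = V − Δ·S = 23.3645.
(2,1): S=198.0990. Δ = (V_up−V_dn)/(S_up−S_dn) = (0.0000−25.0000)/(273.3766−172.3461) = -0.2475. V = [p*·0.0000 + (1−p*)·25.0000]/1.07 = 14.2019. B = V − Δ·S = 63.2216.
(2,2): S=314.2260. Δ = (V_up−V_dn)/(S_up−S_dn) = (0.0000−0.0000)/(433.6319−273.3766) = 0.0000. V = [p*·0.0000 + (1−p*)·0.0000]/1.07 = 0.0000. B = V − Δ·S = 0.0000.
(1,0): S=143.5500. Δ = (V_up−V_dn)/(S_up−S_dn) = (14.2019−23.3645)/(198.0990−124.8885) = -0.1252. V = [p*·14.2019 + (1−p*)·23.3645]/1.07 = 18.4779. B = V − Δ·S = 36.4437.
(1,1): S=227.7000. Δ = (V_up−V_dn)/(S_up−S_dn) = (0.0000−14.2019)/(314.2260−198.0990) = -0.1223. V = [p*·0.0000 + (1−p*)·14.2019]/1.07 = 8.0678. B = V − Δ·S = 35.9148.
(0,0): S=165.0000. Δ = (V_up−V_dn)/(S_up−S_dn) = (8.0678−18.4779)/(227.7000−143.5500) = -0.1237. V = [p*·8.0678 + (1−p*)·18.4779]/1.07 = 13.4537. B = V − Δ·S = 33.8656.
Check: Δ(0,0)·S0 + B(0,0) = 13.4537 = V0.

(0,0): Delta=-0.1237 Bond=33.8656
(1,0): Delta=-0.1252 Bond=36.4437
(1,1): Delta=-0.1223 Bond=35.9148
(2,0): Delta=0.0000 Bond=23.3645
(2,1): Delta=-0.2475 Bond=63.2216
(2,2): Delta=0.0000 Bond=0.0000
V0=13.4537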